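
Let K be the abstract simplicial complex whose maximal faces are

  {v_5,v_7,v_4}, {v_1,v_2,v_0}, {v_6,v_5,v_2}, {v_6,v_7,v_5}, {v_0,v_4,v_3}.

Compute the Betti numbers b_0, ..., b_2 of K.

b_0 = 1, b_1 = 1, b_2 = 0.

Fix the vertex order v_0 < v_1 < v_2 < v_3 < v_4 < v_5 < v_6 < v_7 and write every simplex with vertices in increasing order. Then dim K = 2 and the simplices of K are:

  0-simplices (8): [v_0], [v_1], [v_2], [v_3], [v_4], [v_5], [v_6], [v_7]
  1-simplices (13): [v_0,v_1], [v_0,v_2], [v_0,v_3], [v_0,v_4], [v_1,v_2], [v_2,v_5], [v_2,v_6], [v_3,v_4], [v_4,v_5], [v_4,v_7], [v_5,v_6], [v_5,v_7], [v_6,v_7]
  2-simplices (5): [v_0,v_1,v_2], [v_0,v_3,v_4], [v_2,v_5,v_6], [v_4,v_5,v_7], [v_5,v_6,v_7]

so the chain groups are C_0 ≅ Z^8, C_1 ≅ Z^13, C_2 ≅ Z^5.

Boundary ∂_1: C_1 → C_0 is given by ∂[p,q] = [q] − [p].
As a 8×13 matrix over Z this has rank 7, with invariant factors (1,1,1,1,1,1,1).

Boundary ∂_2: C_2 → C_1 acts by ∂[p,q,r] = [q,r] − [p,r] + [p,q]. For instance
  ∂[v_0,v_3,v_4] = [v_3,v_4] − [v_0,v_4] + [v_0,v_3],
  ∂[v_4,v_5,v_7] = [v_5,v_7] − [v_4,v_7] + [v_4,v_5].
As a 13×5 matrix over Z this has rank 5, with invariant factors (1,1,1,1,1).

Computing H_k = (kernel of ∂_k) / (image of ∂_{k+1}):

  H_0: rank C_0 − rank ∂_1 = 8 − 7 = 1, and the invariant factors of ∂_1 are all 1, so H_0 = Z.
  H_1: rank ker ∂_1 − rank ∂_2 = (13 − 7) − 5 = 1, and the invariant factors of ∂_2 are all 1, so H_1 = Z.
  H_2: rank ker ∂_2 − rank ∂_3 = (5 − 5) − 0 = 0, and there is no ∂_3, so H_2 = 0.

Hence the Betti numbers are b_0 = 1, b_1 = 1, b_2 = 0.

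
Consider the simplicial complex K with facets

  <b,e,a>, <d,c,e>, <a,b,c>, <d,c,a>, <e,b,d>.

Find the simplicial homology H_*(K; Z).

Fix the vertex order a < b < c < d < e and write every simplex with vertices in increasing order. Then dim K = 2 and the simplices of K are:

  0-simplices (5): a, b, c, d, e
  1-simplices (10): ab, ac, ad, ae, bc, bd, be, cd, ce, de
  2-simplices (5): abc, abe, acd, bde, cde

so the chain groups are C_0 ≅ Z^5, C_1 ≅ Z^10, C_2 ≅ Z^5.

Boundary ∂_1: C_1 → C_0 sends each edge [p,q] (with p < q) to q − p. For instance
  ∂ab = b − a.
The resulting 5×10 matrix has rank 4, and its Smith normal form has invariant factors (1,1,1,1).

∂_2: C_2 → C_1 sends each 2-simplex [p,q,r] to [q,r] − [p,r] + [p,q]. For instance
  ∂abc = bc − ac + ab,
  ∂abe = be − ae + ab.
This gives a 10×5 integer matrix of rank 5; reducing to Smith normal form yields diagonal entries (1,1,1,1,1).

Reading off H_k = ker ∂_k / im ∂_{k+1}:

  H_0: rank C_0 − rank ∂_1 = 5 − 4 = 1, and the invariant factors of ∂_1 are all 1, so H_0 ≅ Z.
  H_1: rank ker ∂_1 − rank ∂_2 = (10 − 4) − 5 = 1, and the invariant factors of ∂_2 are all 1, so H_1 ≅ Z.
  H_2: rank ker ∂_2 − rank ∂_3 = (5 − 5) − 0 = 0, and there is no ∂_3, so H_2 ≅ 0.

(K is a triangulation of the Möbius band.)

H_0 = Z,  H_1 = Z,  H_2 = 0.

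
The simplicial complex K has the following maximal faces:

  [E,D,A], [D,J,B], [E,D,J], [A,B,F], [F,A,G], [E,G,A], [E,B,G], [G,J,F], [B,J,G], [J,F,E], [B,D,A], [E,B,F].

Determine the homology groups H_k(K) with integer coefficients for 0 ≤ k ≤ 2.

H_0 = Z,  H_1 = Z/2Z,  H_2 = 0.

Order the vertices as A < B < D < E < F < G < J. Listing each simplex with vertices in this order, K has dimension 2 with simplices:

  0-simplices (7): A, B, D, E, F, G, J
  1-simplices (18): AB, AD, AE, AF, AG, BD, BE, BF, BG, BJ, DE, DJ, EF, EG, EJ, FG, FJ, GJ
  2-simplices (12): ABD, ABF, ADE, AEG, AFG, BDJ, BEF, BEG, BGJ, DEJ, EFJ, FGJ

giving chain groups C_0 ≅ Z^7, C_1 ≅ Z^18, C_2 ≅ Z^12.

Boundary ∂_1: C_1 → C_0 is given by ∂[p,q] = [q] − [p]. For instance
  ∂DE = E − D.
The 7×18 boundary matrix has rank 6 and Smith normal form diag(1,1,1,1,1,1).

Boundary ∂_2: C_2 → C_1 sends each 2-simplex [p,q,r] to [q,r] − [p,r] + [p,q]. For instance
  ∂DEJ = EJ − DJ + DE,
  ∂AEG = EG − AG + AE.
As a 18×12 matrix over Z this has rank 12, with invariant factors (1,1,1,1,1,1,1,1,1,1,1,2).

Now H_k = ker ∂_k / im ∂_{k+1}, so:

  H_0: rank C_0 − rank ∂_1 = 7 − 6 = 1, and the invariant factors of ∂_1 are all 1, so H_0 ≅ Z.
  H_1: rank ker ∂_1 − rank ∂_2 = (18 − 6) − 12 = 0, and ∂_2 has invariant factor 2 > 1, so H_1 ≅ Z/2Z.
  H_2: rank ker ∂_2 − rank ∂_3 = (12 − 12) − 0 = 0, and there is no ∂_3, so H_2 ≅ 0.

(K is a triangulation of the real projective plane RP^2.)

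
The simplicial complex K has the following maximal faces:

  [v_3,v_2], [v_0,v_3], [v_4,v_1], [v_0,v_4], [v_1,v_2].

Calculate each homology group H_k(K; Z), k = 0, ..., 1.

H_0 ≅ Z,  H_1 ≅ Z.

Order the vertices as v_0 < v_1 < v_2 < v_3 < v_4. Listing each simplex with vertices in this order, K has dimension 1 with simplices:

  0-simplices (5): [v_0], [v_1], [v_2], [v_3], [v_4]
  1-simplices (5): [v_0,v_3], [v_0,v_4], [v_1,v_2], [v_1,v_4], [v_2,v_3]

giving chain groups C_0 ≅ Z^5, C_1 ≅ Z^5.

∂_1: C_1 → C_0 maps an edge to its endpoints' difference, ∂[p,q] = q − p.
As a 5×5 matrix over Z this has rank 4, with invariant factors (1,1,1,1).

From H_k ≅ ker(∂_k) / im(∂_{k+1}) we obtain:

  H_0: rank C_0 − rank ∂_1 = 5 − 4 = 1, and the invariant factors of ∂_1 are all 1, so H_0 = Z.
  H_1: rank ker ∂_1 − rank ∂_2 = (5 − 4) − 0 = 1, and there is no ∂_2, so H_1 = Z.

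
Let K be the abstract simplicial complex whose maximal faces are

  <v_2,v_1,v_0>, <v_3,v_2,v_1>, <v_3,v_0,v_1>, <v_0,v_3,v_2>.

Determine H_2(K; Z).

H_2 = Z.

K has 4 vertices, 6 edges, 4 triangles.
rank ∂_2 = 3, rank ∂_3 = 0 ⇒ b_2 = 4 − 3 − 0 = 1. So H_2 = Z.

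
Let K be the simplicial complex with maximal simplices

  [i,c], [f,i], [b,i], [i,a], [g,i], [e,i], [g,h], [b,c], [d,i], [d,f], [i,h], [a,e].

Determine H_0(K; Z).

H_0 = Z.

Take the total order a < b < c < d < e < f < g < h < i on the vertex set. Then K (dimension 1) consists of the simplices:

  0-simplices (9): a, b, c, d, e, f, g, h, i
  1-simplices (12): ae, ai, bc, bi, ci, df, di, ei, fi, gh, gi, hi

Hence C_0 ≅ Z^9, C_1 ≅ Z^12.

∂_1: C_1 → C_0 sends each edge [p,q] (with p < q) to q − p. For instance
  ∂ci = i − c.
The 9×12 boundary matrix has rank 8 and Smith normal form diag(1,1,1,1,1,1,1,1).

Computing H_k = (kernel of ∂_k) / (image of ∂_{k+1}):

  H_0: rank C_0 − rank ∂_1 = 9 − 8 = 1, and the invariant factors of ∂_1 are all 1, so H_0 ≅ Z.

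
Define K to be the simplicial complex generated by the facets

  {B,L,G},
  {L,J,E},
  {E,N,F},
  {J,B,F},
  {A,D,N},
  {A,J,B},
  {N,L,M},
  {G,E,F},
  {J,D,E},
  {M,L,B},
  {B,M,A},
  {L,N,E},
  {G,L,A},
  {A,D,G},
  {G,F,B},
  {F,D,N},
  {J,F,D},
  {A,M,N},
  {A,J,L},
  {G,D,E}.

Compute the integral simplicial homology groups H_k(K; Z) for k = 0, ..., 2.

H_0 ≅ Z,  H_1 ≅ Z ⊕ Z/2Z,  H_2 = 0.

Order the vertices as A < B < D < E < F < G < J < L < M < N. Listing each simplex with vertices in this order, K has dimension 2 with simplices:

  0-simplices (10): A, B, D, E, F, G, J, L, M, N
  1-simplices (30): AB, AD, AG, AJ, AL, AM, AN, BF, BG, BJ, BL, BM, DE, DF, DG, DJ, DN, EF, EG, EJ, EL, EN, FG, FJ, FN, GL, JL, LM, LN, MN
  2-simplices (20): ABJ, ABM, ADG, ADN, AGL, AJL, AMN, BFG, BFJ, BGL, BLM, DEG, DEJ, DFJ, DFN, EFG, EFN, EJL, ELN, LMN

so the chain groups are C_0 ≅ Z^10, C_1 ≅ Z^30, C_2 ≅ Z^20.

The boundary map ∂_1: C_1 → C_0 maps an edge to its endpoints' difference, ∂[p,q] = q − p.
The resulting 10×30 matrix has rank 9, and its Smith normal form has invariant factors (1,1,1,1,1,1,1,1,1).

Boundary ∂_2: C_2 → C_1 maps a triangle to the signed sum of its edges. For instance
  ∂LMN = MN − LN + LM,
  ∂ABM = BM − AM + AB.
The 30×20 boundary matrix has rank 20 and Smith normal form diag(1,1,1,1,1,1,1,1,1,1,1,1,1,1,1,1,1,1,1,2).

Reading off H_k = ker ∂_k / im ∂_{k+1}:

  H_0: rank C_0 − rank ∂_1 = 10 − 9 = 1, and the invariant factors of ∂_1 are all 1, so H_0 = Z.
  H_1: rank ker ∂_1 − rank ∂_2 = (30 − 9) − 20 = 1, and ∂_2 has invariant factor 2 > 1, so H_1 = Z ⊕ Z/2Z.
  H_2: rank ker ∂_2 − rank ∂_3 = (20 − 20) − 0 = 0, and there is no ∂_3, so H_2 = 0.

(K is a triangulation of the Klein bottle.)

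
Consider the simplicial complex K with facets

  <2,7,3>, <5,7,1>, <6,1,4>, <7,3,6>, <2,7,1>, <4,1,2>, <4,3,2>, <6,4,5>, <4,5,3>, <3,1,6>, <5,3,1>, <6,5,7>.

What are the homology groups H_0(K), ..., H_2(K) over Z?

Order the vertices as 1 < 2 < 3 < 4 < 5 < 6 < 7. Listing each simplex with vertices in this order, K has dimension 2 with simplices:

  0-simplices (7): [1], [2], [3], [4], [5], [6], [7]
  1-simplices (18): [1,2], [1,3], [1,4], [1,5], [1,6], [1,7], [2,3], [2,4], [2,7], [3,4], [3,5], [3,6], [3,7], [4,5], [4,6], [5,6], [5,7], [6,7]
  2-simplices (12): [1,2,4], [1,2,7], [1,3,5], [1,3,6], [1,4,6], [1,5,7], [2,3,4], [2,3,7], [3,4,5], [3,6,7], [4,5,6], [5,6,7]

giving chain groups C_0 ≅ Z^7, C_1 ≅ Z^18, C_2 ≅ Z^12.

Boundary ∂_1: C_1 → C_0 maps an edge to its endpoints' difference, ∂[p,q] = q − p. For instance
  ∂[5,7] = [7] − [5].
As a 7×18 matrix over Z this has rank 6, with invariant factors (1,1,1,1,1,1).

Boundary ∂_2: C_2 → C_1 maps a triangle to the signed sum of its edges. For instance
  ∂[1,3,6] = [3,6] − [1,6] + [1,3],
  ∂[1,2,4] = [2,4] − [1,4] + [1,2].
The 18×12 boundary matrix has rank 12 and Smith normal form diag(1,1,1,1,1,1,1,1,1,1,1,2).

From H_k ≅ ker(∂_k) / im(∂_{k+1}) we obtain:

  H_0: rank C_0 − rank ∂_1 = 7 − 6 = 1, and the invariant factors of ∂_1 are all 1, so H_0 = Z.
  H_1: rank ker ∂_1 − rank ∂_2 = (18 − 6) − 12 = 0, and ∂_2 has invariant factor 2 > 1, so H_1 = Z/2Z.
  H_2: rank ker ∂_2 − rank ∂_3 = (12 − 12) − 0 = 0, and there is no ∂_3, so H_2 = 0.

As a check, the Euler characteristic is 7 − 18 + 12 = 1, which agrees with 1 − 0 + 0 = 1.

H_0 ≅ Z,  H_1 ≅ Z/2Z,  H_2 = 0.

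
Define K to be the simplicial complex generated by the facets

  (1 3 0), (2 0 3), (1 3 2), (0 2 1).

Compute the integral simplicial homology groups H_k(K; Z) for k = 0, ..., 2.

H_0 = Z,  H_1 = 0,  H_2 = Z.

Take the total order 0 < 1 < 2 < 3 on the vertex set. Then K (dimension 2) consists of the simplices:

  0-simplices (4): [0], [1], [2], [3]
  1-simplices (6): [0,1], [0,2], [0,3], [1,2], [1,3], [2,3]
  2-simplices (4): [0,1,2], [0,1,3], [0,2,3], [1,2,3]

giving chain groups C_0 ≅ Z^4, C_1 ≅ Z^6, C_2 ≅ Z^4.

The boundary map ∂_1: C_1 → C_0 is given by ∂[p,q] = [q] − [p]. For instance
  ∂[1,3] = [3] − [1].
The resulting 4×6 matrix has rank 3, and its Smith normal form has invariant factors (1,1,1).

Boundary ∂_2: C_2 → C_1 acts by ∂[p,q,r] = [q,r] − [p,r] + [p,q]. For instance
  ∂[0,1,2] = [1,2] − [0,2] + [0,1],
  ∂[0,2,3] = [2,3] − [0,3] + [0,2].
The 6×4 boundary matrix has rank 3 and Smith normal form diag(1,1,1).

From H_k ≅ ker(∂_k) / im(∂_{k+1}) we obtain:

  H_0: rank C_0 − rank ∂_1 = 4 − 3 = 1, and the invariant factors of ∂_1 are all 1, so H_0 ≅ Z.
  H_1: rank ker ∂_1 − rank ∂_2 = (6 − 3) − 3 = 0, and the invariant factors of ∂_2 are all 1, so H_1 ≅ 0.
  H_2: rank ker ∂_2 − rank ∂_3 = (4 − 3) − 0 = 1, and there is no ∂_3, so H_2 ≅ Z.

As a check, the Euler characteristic is 4 − 6 + 4 = 2, which agrees with 1 − 0 + 1 = 2.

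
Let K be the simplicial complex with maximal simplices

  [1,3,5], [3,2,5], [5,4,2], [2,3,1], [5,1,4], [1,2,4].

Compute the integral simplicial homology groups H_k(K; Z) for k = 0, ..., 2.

We work with the vertex ordering 1 < 2 < 3 < 4 < 5. The simplices of K, each written with vertices in increasing order, are:

  0-simplices (5): [1], [2], [3], [4], [5]
  1-simplices (9): [1,2], [1,3], [1,4], [1,5], [2,3], [2,4], [2,5], [3,5], [4,5]
  2-simplices (6): [1,2,3], [1,2,4], [1,3,5], [1,4,5], [2,3,5], [2,4,5]

Hence C_0 ≅ Z^5, C_1 ≅ Z^9, C_2 ≅ Z^6.

The boundary map ∂_1: C_1 → C_0 maps an edge to its endpoints' difference, ∂[p,q] = q − p. For instance
  ∂[1,4] = [4] − [1].
As a 5×9 matrix over Z this has rank 4, with invariant factors (1,1,1,1).

Boundary ∂_2: C_2 → C_1 acts by ∂[p,q,r] = [q,r] − [p,r] + [p,q]. For instance
  ∂[1,4,5] = [4,5] − [1,5] + [1,4],
  ∂[2,3,5] = [3,5] − [2,5] + [2,3].
The resulting 9×6 matrix has rank 5, and its Smith normal form has invariant factors (1,1,1,1,1).

Computing H_k = (kernel of ∂_k) / (image of ∂_{k+1}):

  H_0: rank C_0 − rank ∂_1 = 5 − 4 = 1, and the invariant factors of ∂_1 are all 1, so H_0 = Z.
  H_1: rank ker ∂_1 − rank ∂_2 = (9 − 4) − 5 = 0, and the invariant factors of ∂_2 are all 1, so H_1 = 0.
  H_2: rank ker ∂_2 − rank ∂_3 = (6 − 5) − 0 = 1, and there is no ∂_3, so H_2 = Z.

H_0 = Z,  H_1 = 0,  H_2 = Z.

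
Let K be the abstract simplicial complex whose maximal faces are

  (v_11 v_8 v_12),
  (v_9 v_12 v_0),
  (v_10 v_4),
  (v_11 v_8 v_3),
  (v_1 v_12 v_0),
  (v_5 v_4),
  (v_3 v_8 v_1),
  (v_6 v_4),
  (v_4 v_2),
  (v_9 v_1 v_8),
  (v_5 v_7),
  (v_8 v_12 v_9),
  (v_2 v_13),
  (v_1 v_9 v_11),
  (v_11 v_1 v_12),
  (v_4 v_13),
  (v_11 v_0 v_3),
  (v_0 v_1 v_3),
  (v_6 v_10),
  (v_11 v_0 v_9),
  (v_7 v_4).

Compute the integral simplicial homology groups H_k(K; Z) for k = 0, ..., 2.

H_0 = Z^2,  H_1 = Z^3 ⊕ Z/2,  H_2 = 0.

K has 14 vertices, 27 edges, 12 triangles.
rank ∂_0 = 0, rank ∂_1 = 12 ⇒ b_0 = 14 − 0 − 12 = 2; all invariant factors of ∂_1 are 1 so no torsion. So H_0 ≅ Z^2.
rank ∂_1 = 12, rank ∂_2 = 12 ⇒ b_1 = 27 − 12 − 12 = 3; ∂_2 has invariant factor(s) [2] giving torsion. So H_1 ≅ Z^3 ⊕ Z/2.
rank ∂_2 = 12, rank ∂_3 = 0 ⇒ b_2 = 12 − 12 − 0 = 0. So H_2 ≅ 0.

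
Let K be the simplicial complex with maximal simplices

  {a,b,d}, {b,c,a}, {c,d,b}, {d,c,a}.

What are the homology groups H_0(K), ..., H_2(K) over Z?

We work with the vertex ordering a < b < c < d. The simplices of K, each written with vertices in increasing order, are:

  0-simplices (4): a, b, c, d
  1-simplices (6): ab, ac, ad, bc, bd, cd
  2-simplices (4): abc, abd, acd, bcd

Hence C_0 ≅ Z^4, C_1 ≅ Z^6, C_2 ≅ Z^4.

The boundary map ∂_1: C_1 → C_0 maps an edge to its endpoints' difference, ∂[p,q] = q − p. For instance
  ∂ab = b − a.
This gives a 4×6 integer matrix of rank 3; reducing to Smith normal form yields diagonal entries (1,1,1).

The boundary map ∂_2: C_2 → C_1 acts by ∂[p,q,r] = [q,r] − [p,r] + [p,q]. For instance
  ∂acd = cd − ad + ac,
  ∂abd = bd − ad + ab.
As a 6×4 matrix over Z this has rank 3, with invariant factors (1,1,1).

Computing H_k = (kernel of ∂_k) / (image of ∂_{k+1}):

  H_0: rank C_0 − rank ∂_1 = 4 − 3 = 1, and the invariant factors of ∂_1 are all 1, so H_0 = Z.
  H_1: rank ker ∂_1 − rank ∂_2 = (6 − 3) − 3 = 0, and the invariant factors of ∂_2 are all 1, so H_1 = 0.
  H_2: rank ker ∂_2 − rank ∂_3 = (4 − 3) − 0 = 1, and there is no ∂_3, so H_2 = Z.

H_0 ≅ Z,  H_1 = 0,  H_2 ≅ Z.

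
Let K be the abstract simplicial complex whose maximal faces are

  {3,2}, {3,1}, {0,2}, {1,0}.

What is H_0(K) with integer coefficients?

H_0 ≅ Z.

Take the total order 0 < 1 < 2 < 3 on the vertex set. Then K (dimension 1) consists of the simplices:

  0-simplices (4): [0], [1], [2], [3]
  1-simplices (4): [0,1], [0,2], [1,3], [2,3]

Hence C_0 ≅ Z^4, C_1 ≅ Z^4.

Boundary ∂_1: C_1 → C_0 maps an edge to its endpoints' difference, ∂[p,q] = q − p. For instance
  ∂[2,3] = [3] − [2].
As a 4×4 matrix over Z this has rank 3, with invariant factors (1,1,1).

From H_k ≅ ker(∂_k) / im(∂_{k+1}) we obtain:

  H_0: rank C_0 − rank ∂_1 = 4 − 3 = 1, and the invariant factors of ∂_1 are all 1, so H_0 ≅ Z.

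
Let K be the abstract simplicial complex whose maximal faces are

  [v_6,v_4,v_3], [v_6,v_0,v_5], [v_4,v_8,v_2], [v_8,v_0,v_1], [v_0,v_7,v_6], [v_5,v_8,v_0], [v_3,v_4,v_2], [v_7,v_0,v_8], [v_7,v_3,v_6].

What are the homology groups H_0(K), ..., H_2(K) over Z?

Order the vertices as v_0 < v_1 < v_2 < v_3 < v_4 < v_5 < v_6 < v_7 < v_8. Listing each simplex with vertices in this order, K has dimension 2 with simplices:

  0-simplices (9): [v_0], [v_1], [v_2], [v_3], [v_4], [v_5], [v_6], [v_7], [v_8]
  1-simplices (18): (18 of them)
  2-simplices (9): [v_0,v_1,v_8], [v_0,v_5,v_6], [v_0,v_5,v_8], [v_0,v_6,v_7], [v_0,v_7,v_8], [v_2,v_3,v_4], [v_2,v_4,v_8], [v_3,v_4,v_6], [v_3,v_6,v_7]

Hence C_0 ≅ Z^9, C_1 ≅ Z^18, C_2 ≅ Z^9.

The boundary map ∂_1: C_1 → C_0 maps an edge to its endpoints' difference, ∂[p,q] = q − p. For instance
  ∂[v_1,v_8] = [v_8] − [v_1].
The resulting 9×18 matrix has rank 8, and its Smith normal form has invariant factors (1,1,1,1,1,1,1,1).

The boundary map ∂_2: C_2 → C_1 acts by ∂[p,q,r] = [q,r] − [p,r] + [p,q]. For instance
  ∂[v_3,v_6,v_7] = [v_6,v_7] − [v_3,v_7] + [v_3,v_6],
  ∂[v_0,v_5,v_6] = [v_5,v_6] − [v_0,v_6] + [v_0,v_5].
The resulting 18×9 matrix has rank 9, and its Smith normal form has invariant factors (1,1,1,1,1,1,1,1,1).

Now H_k = ker ∂_k / im ∂_{k+1}, so:

  H_0: rank C_0 − rank ∂_1 = 9 − 8 = 1, and the invariant factors of ∂_1 are all 1, so H_0 = Z.
  H_1: rank ker ∂_1 − rank ∂_2 = (18 − 8) − 9 = 1, and the invariant factors of ∂_2 are all 1, so H_1 = Z.
  H_2: rank ker ∂_2 − rank ∂_3 = (9 − 9) − 0 = 0, and there is no ∂_3, so H_2 = 0.

As a check, the Euler characteristic is 9 − 18 + 9 = 0, which agrees with 1 − 1 + 0 = 0.

H_0 = Z,  H_1 = Z,  H_2 = 0.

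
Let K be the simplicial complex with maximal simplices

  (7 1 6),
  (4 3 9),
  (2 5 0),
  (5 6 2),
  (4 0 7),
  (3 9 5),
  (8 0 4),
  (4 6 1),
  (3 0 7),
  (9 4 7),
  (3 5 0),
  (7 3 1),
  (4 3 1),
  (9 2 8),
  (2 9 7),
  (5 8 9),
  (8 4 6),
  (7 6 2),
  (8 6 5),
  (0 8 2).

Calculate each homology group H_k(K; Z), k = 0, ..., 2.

H_0 ≅ Z,  H_1 ≅ Z ⊕ Z/2,  H_2 = 0.

K has 10 vertices, 30 edges, 20 triangles.
rank ∂_0 = 0, rank ∂_1 = 9 ⇒ b_0 = 10 − 0 − 9 = 1; all invariant factors of ∂_1 are 1 so no torsion. So H_0 = Z.
rank ∂_1 = 9, rank ∂_2 = 20 ⇒ b_1 = 30 − 9 − 20 = 1; ∂_2 has invariant factor(s) [2] giving torsion. So H_1 = Z ⊕ Z/2.
rank ∂_2 = 20, rank ∂_3 = 0 ⇒ b_2 = 20 − 20 − 0 = 0. So H_2 = 0.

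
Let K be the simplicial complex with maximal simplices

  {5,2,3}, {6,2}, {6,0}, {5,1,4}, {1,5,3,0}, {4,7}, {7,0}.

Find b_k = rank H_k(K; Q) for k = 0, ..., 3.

b_0 = 1, b_1 = 2, b_2 = 0, b_3 = 0.

We work with the vertex ordering 0 < 1 < 2 < 3 < 4 < 5 < 6 < 7. The simplices of K, each written with vertices in increasing order, are:

  0-simplices (8): [0], [1], [2], [3], [4], [5], [6], [7]
  1-simplices (14): [0,1], [0,3], [0,5], [0,6], [0,7], [1,3], [1,4], [1,5], [2,3], [2,5], [2,6], [3,5], [4,5], [4,7]
  2-simplices (6): [0,1,3], [0,1,5], [0,3,5], [1,3,5], [1,4,5], [2,3,5]
  3-simplices (1): [0,1,3,5]

Hence C_0 ≅ Z^8, C_1 ≅ Z^14, C_2 ≅ Z^6, C_3 ≅ Z^1.

Boundary ∂_1: C_1 → C_0 is given by ∂[p,q] = [q] − [p]. For instance
  ∂[1,5] = [5] − [1].
The 8×14 boundary matrix has rank 7 and Smith normal form diag(1,1,1,1,1,1,1).

∂_2: C_2 → C_1 sends each 2-simplex [p,q,r] to [q,r] − [p,r] + [p,q]. For instance
  ∂[2,3,5] = [3,5] − [2,5] + [2,3],
  ∂[0,1,5] = [1,5] − [0,5] + [0,1].
As a 14×6 matrix over Z this has rank 5, with invariant factors (1,1,1,1,1).

∂_3: C_3 → C_2 sends each 3-simplex σ to the alternating sum Σ_i (−1)^i (σ with its i-th vertex removed). For instance
  ∂[0,1,3,5] = [1,3,5] − [0,3,5] + [0,1,5] − [0,1,3].
The resulting 6×1 matrix has rank 1, and its Smith normal form has invariant factors (1).

Reading off H_k = ker ∂_k / im ∂_{k+1}:

  H_0: rank C_0 − rank ∂_1 = 8 − 7 = 1, and the invariant factors of ∂_1 are all 1, so H_0 ≅ Z.
  H_1: rank ker ∂_1 − rank ∂_2 = (14 − 7) − 5 = 2, and the invariant factors of ∂_2 are all 1, so H_1 ≅ Z^2.
  H_2: rank ker ∂_2 − rank ∂_3 = (6 − 5) − 1 = 0, and the invariant factors of ∂_3 are all 1, so H_2 ≅ 0.
  H_3: rank ker ∂_3 − rank ∂_4 = (1 − 1) − 0 = 0, and there is no ∂_4, so H_3 ≅ 0.

As a check, the Euler characteristic is 8 − 14 + 6 − 1 = -1, which agrees with 1 − 2 + 0 − 0 = -1.

Hence the Betti numbers are b_0 = 1, b_1 = 2, b_2 = 0, b_3 = 0.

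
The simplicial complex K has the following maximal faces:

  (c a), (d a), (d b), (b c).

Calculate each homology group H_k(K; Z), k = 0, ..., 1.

H_0 = Z,  H_1 = Z.

Take the total order a < b < c < d on the vertex set. Then K (dimension 1) consists of the simplices:

  0-simplices (4): a, b, c, d
  1-simplices (4): ac, ad, bc, bd

giving chain groups C_0 ≅ Z^4, C_1 ≅ Z^4.

The boundary map ∂_1: C_1 → C_0 maps an edge to its endpoints' difference, ∂[p,q] = q − p.
This gives a 4×4 integer matrix of rank 3; reducing to Smith normal form yields diagonal entries (1,1,1).

Now H_k = ker ∂_k / im ∂_{k+1}, so:

  H_0: rank C_0 − rank ∂_1 = 4 − 3 = 1, and the invariant factors of ∂_1 are all 1, so H_0 ≅ Z.
  H_1: rank ker ∂_1 − rank ∂_2 = (4 − 3) − 0 = 1, and there is no ∂_2, so H_1 ≅ Z.

As a check, the Euler characteristic is 4 − 4 = 0, which agrees with 1 − 1 = 0.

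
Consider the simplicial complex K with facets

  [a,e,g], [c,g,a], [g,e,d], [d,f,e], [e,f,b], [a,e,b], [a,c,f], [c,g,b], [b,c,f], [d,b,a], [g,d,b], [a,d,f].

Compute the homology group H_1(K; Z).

Order the vertices as a < b < c < d < e < f < g. Listing each simplex with vertices in this order, K has dimension 2 with simplices:

  0-simplices (7): a, b, c, d, e, f, g
  1-simplices (18): ab, ac, ad, ae, af, ag, bc, bd, be, bf, bg, cf, cg, de, df, dg, ef, eg
  2-simplices (12): abd, abe, acf, acg, adf, aeg, bcf, bcg, bdg, bef, def, deg

so the chain groups are C_0 ≅ Z^7, C_1 ≅ Z^18, C_2 ≅ Z^12.

Boundary ∂_1: C_1 → C_0 sends each edge [p,q] (with p < q) to q − p.
As a 7×18 matrix over Z this has rank 6, with invariant factors (1,1,1,1,1,1).

The boundary map ∂_2: C_2 → C_1 maps a triangle to the signed sum of its edges. For instance
  ∂abd = bd − ad + ab,
  ∂acf = cf − af + ac.
This gives a 18×12 integer matrix of rank 12; reducing to Smith normal form yields diagonal entries (1,1,1,1,1,1,1,1,1,1,1,2).

Now H_k = ker ∂_k / im ∂_{k+1}, so:

  H_1: rank ker ∂_1 − rank ∂_2 = (18 − 6) − 12 = 0, and ∂_2 has invariant factor 2 > 1, so H_1 ≅ Z/2.

(K is a triangulation of the real projective plane RP^2.)

H_1 = Z/2.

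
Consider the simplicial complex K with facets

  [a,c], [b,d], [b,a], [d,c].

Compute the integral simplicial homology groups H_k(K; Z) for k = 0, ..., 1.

Fix the vertex order a < b < c < d and write every simplex with vertices in increasing order. Then dim K = 1 and the simplices of K are:

  0-simplices (4): a, b, c, d
  1-simplices (4): ab, ac, bd, cd

so the chain groups are C_0 ≅ Z^4, C_1 ≅ Z^4.

Boundary ∂_1: C_1 → C_0 is given by ∂[p,q] = [q] − [p]. For instance
  ∂bd = d − b.
As a 4×4 matrix over Z this has rank 3, with invariant factors (1,1,1).

Now H_k = ker ∂_k / im ∂_{k+1}, so:

  H_0: rank C_0 − rank ∂_1 = 4 − 3 = 1, and the invariant factors of ∂_1 are all 1, so H_0 ≅ Z.
  H_1: rank ker ∂_1 − rank ∂_2 = (4 − 3) − 0 = 1, and there is no ∂_2, so H_1 ≅ Z.

(K is a triangulation of the circle S^1.)

H_0 = Z,  H_1 = Z.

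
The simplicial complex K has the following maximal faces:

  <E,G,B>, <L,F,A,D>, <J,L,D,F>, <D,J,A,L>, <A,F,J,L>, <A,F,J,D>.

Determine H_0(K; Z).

K has 8 vertices, 13 edges, 11 triangles, 5 3-simplices.
rank ∂_0 = 0, rank ∂_1 = 6 ⇒ b_0 = 8 − 0 − 6 = 2; all invariant factors of ∂_1 are 1 so no torsion. So H_0 ≅ Z^2.

H_0 ≅ Z^2.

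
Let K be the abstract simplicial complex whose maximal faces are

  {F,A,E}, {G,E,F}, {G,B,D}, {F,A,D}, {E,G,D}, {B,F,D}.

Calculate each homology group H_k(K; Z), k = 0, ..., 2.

K has 6 vertices, 12 edges, 6 triangles.
rank ∂_0 = 0, rank ∂_1 = 5 ⇒ b_0 = 6 − 0 − 5 = 1; all invariant factors of ∂_1 are 1 so no torsion. So H_0 ≅ Z.
rank ∂_1 = 5, rank ∂_2 = 6 ⇒ b_1 = 12 − 5 − 6 = 1; all invariant factors of ∂_2 are 1 so no torsion. So H_1 ≅ Z.
rank ∂_2 = 6, rank ∂_3 = 0 ⇒ b_2 = 6 − 6 − 0 = 0. So H_2 ≅ 0.

H_0 ≅ Z,  H_1 ≅ Z,  H_2 = 0.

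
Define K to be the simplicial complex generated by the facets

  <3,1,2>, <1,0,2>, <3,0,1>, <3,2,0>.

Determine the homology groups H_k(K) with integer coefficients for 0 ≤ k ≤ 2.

We work with the vertex ordering 0 < 1 < 2 < 3. The simplices of K, each written with vertices in increasing order, are:

  0-simplices (4): [0], [1], [2], [3]
  1-simplices (6): [0,1], [0,2], [0,3], [1,2], [1,3], [2,3]
  2-simplices (4): [0,1,2], [0,1,3], [0,2,3], [1,2,3]

so the chain groups are C_0 ≅ Z^4, C_1 ≅ Z^6, C_2 ≅ Z^4.

Boundary ∂_1: C_1 → C_0 is given by ∂[p,q] = [q] − [p].
The 4×6 boundary matrix has rank 3 and Smith normal form diag(1,1,1).

The boundary map ∂_2: C_2 → C_1 maps a triangle to the signed sum of its edges. For instance
  ∂[0,1,2] = [1,2] − [0,2] + [0,1],
  ∂[0,2,3] = [2,3] − [0,3] + [0,2].
This gives a 6×4 integer matrix of rank 3; reducing to Smith normal form yields diagonal entries (1,1,1).

Reading off H_k = ker ∂_k / im ∂_{k+1}:

  H_0: rank C_0 − rank ∂_1 = 4 − 3 = 1, and the invariant factors of ∂_1 are all 1, so H_0 ≅ Z.
  H_1: rank ker ∂_1 − rank ∂_2 = (6 − 3) − 3 = 0, and the invariant factors of ∂_2 are all 1, so H_1 ≅ 0.
  H_2: rank ker ∂_2 − rank ∂_3 = (4 − 3) − 0 = 1, and there is no ∂_3, so H_2 ≅ Z.

As a check, the Euler characteristic is 4 − 6 + 4 = 2, which agrees with 1 − 0 + 1 = 2.

H_0 = Z,  H_1 = 0,  H_2 = Z.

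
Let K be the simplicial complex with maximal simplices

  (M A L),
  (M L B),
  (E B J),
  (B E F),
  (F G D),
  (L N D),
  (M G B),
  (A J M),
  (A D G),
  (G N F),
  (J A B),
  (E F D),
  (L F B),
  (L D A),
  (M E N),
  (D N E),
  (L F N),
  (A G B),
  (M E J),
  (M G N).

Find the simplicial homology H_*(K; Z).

We work with the vertex ordering A < B < D < E < F < G < J < L < M < N. The simplices of K, each written with vertices in increasing order, are:

  0-simplices (10): A, B, D, E, F, G, J, L, M, N
  1-simplices (30): AB, AD, AG, AJ, AL, AM, BE, BF, BG, BJ, BL, BM, DE, DF, DG, DL, DN, EF, EJ, EM, EN, FG, FL, FN, GM, GN, JM, LM, LN, MN
  2-simplices (20): ABG, ABJ, ADG, ADL, AJM, ALM, BEF, BEJ, BFL, BGM, BLM, DEF, DEN, DFG, DLN, EJM, EMN, FGN, FLN, GMN

so the chain groups are C_0 ≅ Z^10, C_1 ≅ Z^30, C_2 ≅ Z^20.

Boundary ∂_1: C_1 → C_0 maps an edge to its endpoints' difference, ∂[p,q] = q − p. For instance
  ∂EN = N − E.
As a 10×30 matrix over Z this has rank 9, with invariant factors (1,1,1,1,1,1,1,1,1).

∂_2: C_2 → C_1 maps a triangle to the signed sum of its edges. For instance
  ∂EJM = JM − EM + EJ,
  ∂FLN = LN − FN + FL.
This gives a 30×20 integer matrix of rank 20; reducing to Smith normal form yields diagonal entries (1,1,1,1,1,1,1,1,1,1,1,1,1,1,1,1,1,1,1,2).

Reading off H_k = ker ∂_k / im ∂_{k+1}:

  H_0: rank C_0 − rank ∂_1 = 10 − 9 = 1, and the invariant factors of ∂_1 are all 1, so H_0 = Z.
  H_1: rank ker ∂_1 − rank ∂_2 = (30 − 9) − 20 = 1, and ∂_2 has invariant factor 2 > 1, so H_1 = Z ⊕ Z/2.
  H_2: rank ker ∂_2 − rank ∂_3 = (20 − 20) − 0 = 0, and there is no ∂_3, so H_2 = 0.

As a check, the Euler characteristic is 10 − 30 + 20 = 0, which agrees with 1 − 1 + 0 = 0.

H_0 = Z,  H_1 = Z ⊕ Z/2,  H_2 = 0.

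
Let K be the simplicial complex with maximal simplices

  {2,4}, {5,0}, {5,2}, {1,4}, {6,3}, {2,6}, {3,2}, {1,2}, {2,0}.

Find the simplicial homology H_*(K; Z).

Take the total order 0 < 1 < 2 < 3 < 4 < 5 < 6 on the vertex set. Then K (dimension 1) consists of the simplices:

  0-simplices (7): [0], [1], [2], [3], [4], [5], [6]
  1-simplices (9): [0,2], [0,5], [1,2], [1,4], [2,3], [2,4], [2,5], [2,6], [3,6]

so the chain groups are C_0 ≅ Z^7, C_1 ≅ Z^9.

Boundary ∂_1: C_1 → C_0 sends each edge [p,q] (with p < q) to q − p.
The 7×9 boundary matrix has rank 6 and Smith normal form diag(1,1,1,1,1,1).

Now H_k = ker ∂_k / im ∂_{k+1}, so:

  H_0: rank C_0 − rank ∂_1 = 7 − 6 = 1, and the invariant factors of ∂_1 are all 1, so H_0 = Z.
  H_1: rank ker ∂_1 − rank ∂_2 = (9 − 6) − 0 = 3, and there is no ∂_2, so H_1 = Z^3.

H_0 = Z,  H_1 = Z^3.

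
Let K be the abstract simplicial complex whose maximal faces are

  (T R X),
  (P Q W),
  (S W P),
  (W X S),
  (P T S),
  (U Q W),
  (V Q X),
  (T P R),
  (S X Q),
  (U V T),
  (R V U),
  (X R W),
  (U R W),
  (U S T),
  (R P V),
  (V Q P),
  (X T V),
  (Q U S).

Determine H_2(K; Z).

H_2 ≅ 0.

Order the vertices as P < Q < R < S < T < U < V < W < X. Listing each simplex with vertices in this order, K has dimension 2 with simplices:

  0-simplices (9): P, Q, R, S, T, U, V, W, X
  1-simplices (27): PQ, PR, PS, PT, PV, PW, QS, QU, QV, QW, QX, RT, RU, RV, RW, RX, ST, SU, SW, SX, TU, TV, TX, UV, UW, VX, WX
  2-simplices (18): PQV, PQW, PRT, PRV, PST, PSW, QSU, QSX, QUW, QVX, RTX, RUV, RUW, RWX, STU, SWX, TUV, TVX

so the chain groups are C_0 ≅ Z^9, C_1 ≅ Z^27, C_2 ≅ Z^18.

∂_1: C_1 → C_0 sends each edge [p,q] (with p < q) to q − p.
The 9×27 boundary matrix has rank 8 and Smith normal form diag(1,1,1,1,1,1,1,1).

Boundary ∂_2: C_2 → C_1 maps a triangle to the signed sum of its edges. For instance
  ∂PSW = SW − PW + PS,
  ∂PQW = QW − PW + PQ.
This gives a 27×18 integer matrix of rank 18; reducing to Smith normal form yields diagonal entries (1,1,1,1,1,1,1,1,1,1,1,1,1,1,1,1,1,2).

Now H_k = ker ∂_k / im ∂_{k+1}, so:

  H_2: rank ker ∂_2 − rank ∂_3 = (18 − 18) − 0 = 0, and there is no ∂_3, so H_2 = 0.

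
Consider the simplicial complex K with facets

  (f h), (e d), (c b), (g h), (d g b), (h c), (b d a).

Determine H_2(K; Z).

H_2 = 0.

Order the vertices as a < b < c < d < e < f < g < h. Listing each simplex with vertices in this order, K has dimension 2 with simplices:

  0-simplices (8): a, b, c, d, e, f, g, h
  1-simplices (10): ab, ad, bc, bd, bg, ch, de, dg, fh, gh
  2-simplices (2): abd, bdg

Hence C_0 ≅ Z^8, C_1 ≅ Z^10, C_2 ≅ Z^2.

∂_1: C_1 → C_0 is given by ∂[p,q] = [q] − [p].
The resulting 8×10 matrix has rank 7, and its Smith normal form has invariant factors (1,1,1,1,1,1,1).

∂_2: C_2 → C_1 acts by ∂[p,q,r] = [q,r] − [p,r] + [p,q]. For instance
  ∂abd = bd − ad + ab,
  ∂bdg = dg − bg + bd.
As a 10×2 matrix over Z this has rank 2, with invariant factors (1,1).

Now H_k = ker ∂_k / im ∂_{k+1}, so:

  H_2: rank ker ∂_2 − rank ∂_3 = (2 − 2) − 0 = 0, and there is no ∂_3, so H_2 ≅ 0.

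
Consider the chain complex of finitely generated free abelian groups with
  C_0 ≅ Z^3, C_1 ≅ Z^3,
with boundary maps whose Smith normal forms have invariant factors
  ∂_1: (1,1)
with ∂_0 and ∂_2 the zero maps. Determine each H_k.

H_0: b_0 = 3 − 0 − 2 = 1; torsion from ∂_1 factors > 1: none. So H_0 ≅ Z.
H_1: b_1 = 3 − 2 − 0 = 1; torsion from ∂_2 factors > 1: none. So H_1 ≅ Z.

H_0 ≅ Z,  H_1 ≅ Z.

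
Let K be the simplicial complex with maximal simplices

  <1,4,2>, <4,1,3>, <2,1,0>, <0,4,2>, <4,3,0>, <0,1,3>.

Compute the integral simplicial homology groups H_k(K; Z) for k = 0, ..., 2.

H_0 ≅ Z,  H_1 = 0,  H_2 ≅ Z.

Order the vertices as 0 < 1 < 2 < 3 < 4. Listing each simplex with vertices in this order, K has dimension 2 with simplices:

  0-simplices (5): [0], [1], [2], [3], [4]
  1-simplices (9): [0,1], [0,2], [0,3], [0,4], [1,2], [1,3], [1,4], [2,4], [3,4]
  2-simplices (6): [0,1,2], [0,1,3], [0,2,4], [0,3,4], [1,2,4], [1,3,4]

so the chain groups are C_0 ≅ Z^5, C_1 ≅ Z^9, C_2 ≅ Z^6.

Boundary ∂_1: C_1 → C_0 sends each edge [p,q] (with p < q) to q − p. For instance
  ∂[1,3] = [3] − [1].
The 5×9 boundary matrix has rank 4 and Smith normal form diag(1,1,1,1).

Boundary ∂_2: C_2 → C_1 sends each 2-simplex [p,q,r] to [q,r] − [p,r] + [p,q]. For instance
  ∂[0,2,4] = [2,4] − [0,4] + [0,2],
  ∂[0,1,3] = [1,3] − [0,3] + [0,1].
The resulting 9×6 matrix has rank 5, and its Smith normal form has invariant factors (1,1,1,1,1).

Now H_k = ker ∂_k / im ∂_{k+1}, so:

  H_0: rank C_0 − rank ∂_1 = 5 − 4 = 1, and the invariant factors of ∂_1 are all 1, so H_0 ≅ Z.
  H_1: rank ker ∂_1 − rank ∂_2 = (9 − 4) − 5 = 0, and the invariant factors of ∂_2 are all 1, so H_1 ≅ 0.
  H_2: rank ker ∂_2 − rank ∂_3 = (6 − 5) − 0 = 1, and there is no ∂_3, so H_2 ≅ Z.

As a check, the Euler characteristic is 5 − 9 + 6 = 2, which agrees with 1 − 0 + 1 = 2.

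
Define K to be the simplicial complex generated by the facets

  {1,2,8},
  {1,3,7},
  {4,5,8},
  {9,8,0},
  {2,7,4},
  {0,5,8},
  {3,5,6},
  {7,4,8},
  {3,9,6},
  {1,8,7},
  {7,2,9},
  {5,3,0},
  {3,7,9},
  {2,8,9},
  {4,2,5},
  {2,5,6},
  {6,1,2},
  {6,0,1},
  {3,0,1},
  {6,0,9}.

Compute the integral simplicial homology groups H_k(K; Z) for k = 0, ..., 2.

H_0 ≅ Z,  H_1 ≅ Z ⊕ Z/2,  H_2 = 0.

Take the total order 0 < 1 < 2 < 3 < 4 < 5 < 6 < 7 < 8 < 9 on the vertex set. Then K (dimension 2) consists of the simplices:

  0-simplices (10): [0], [1], [2], [3], [4], [5], [6], [7], [8], [9]
  1-simplices (30): (30 of them)
  2-simplices (20): (20 of them)

so the chain groups are C_0 ≅ Z^10, C_1 ≅ Z^30, C_2 ≅ Z^20.

The boundary map ∂_1: C_1 → C_0 is given by ∂[p,q] = [q] − [p].
This gives a 10×30 integer matrix of rank 9; reducing to Smith normal form yields diagonal entries (1,1,1,1,1,1,1,1,1).

∂_2: C_2 → C_1 acts by ∂[p,q,r] = [q,r] − [p,r] + [p,q]. For instance
  ∂[3,6,9] = [6,9] − [3,9] + [3,6],
  ∂[2,5,6] = [5,6] − [2,6] + [2,5].
The 30×20 boundary matrix has rank 20 and Smith normal form diag(1,1,1,1,1,1,1,1,1,1,1,1,1,1,1,1,1,1,1,2).

Reading off H_k = ker ∂_k / im ∂_{k+1}:

  H_0: rank C_0 − rank ∂_1 = 10 − 9 = 1, and the invariant factors of ∂_1 are all 1, so H_0 ≅ Z.
  H_1: rank ker ∂_1 − rank ∂_2 = (30 − 9) − 20 = 1, and ∂_2 has invariant factor 2 > 1, so H_1 ≅ Z ⊕ Z/2.
  H_2: rank ker ∂_2 − rank ∂_3 = (20 − 20) − 0 = 0, and there is no ∂_3, so H_2 ≅ 0.

As a check, the Euler characteristic is 10 − 30 + 20 = 0, which agrees with 1 − 1 + 0 = 0.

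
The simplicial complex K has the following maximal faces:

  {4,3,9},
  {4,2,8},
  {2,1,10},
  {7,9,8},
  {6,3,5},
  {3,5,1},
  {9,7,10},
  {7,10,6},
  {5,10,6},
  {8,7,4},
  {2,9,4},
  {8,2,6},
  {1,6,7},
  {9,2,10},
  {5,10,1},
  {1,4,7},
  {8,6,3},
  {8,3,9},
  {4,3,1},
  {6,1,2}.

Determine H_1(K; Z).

H_1 = Z × Z/2.

Order the vertices as 1 < 2 < 3 < 4 < 5 < 6 < 7 < 8 < 9 < 10. Listing each simplex with vertices in this order, K has dimension 2 with simplices:

  0-simplices (10): [1], [2], [3], [4], [5], [6], [7], [8], [9], [10]
  1-simplices (30): (30 of them)
  2-simplices (20): (20 of them)

giving chain groups C_0 ≅ Z^10, C_1 ≅ Z^30, C_2 ≅ Z^20.

The boundary map ∂_1: C_1 → C_0 maps an edge to its endpoints' difference, ∂[p,q] = q − p. For instance
  ∂[3,5] = [5] − [3].
The resulting 10×30 matrix has rank 9, and its Smith normal form has invariant factors (1,1,1,1,1,1,1,1,1).

Boundary ∂_2: C_2 → C_1 sends each 2-simplex [p,q,r] to [q,r] − [p,r] + [p,q]. For instance
  ∂[1,3,5] = [3,5] − [1,5] + [1,3],
  ∂[6,7,10] = [7,10] − [6,10] + [6,7].
As a 30×20 matrix over Z this has rank 20, with invariant factors (1,1,1,1,1,1,1,1,1,1,1,1,1,1,1,1,1,1,1,2).

Reading off H_k = ker ∂_k / im ∂_{k+1}:

  H_1: rank ker ∂_1 − rank ∂_2 = (30 − 9) − 20 = 1, and ∂_2 has invariant factor 2 > 1, so H_1 = Z × Z/2.

(K is a triangulation of the Klein bottle.)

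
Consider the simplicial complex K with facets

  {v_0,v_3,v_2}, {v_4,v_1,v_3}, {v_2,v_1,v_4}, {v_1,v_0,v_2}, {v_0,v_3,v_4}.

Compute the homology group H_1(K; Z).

Take the total order v_0 < v_1 < v_2 < v_3 < v_4 on the vertex set. Then K (dimension 2) consists of the simplices:

  0-simplices (5): [v_0], [v_1], [v_2], [v_3], [v_4]
  1-simplices (10): [v_0,v_1], [v_0,v_2], [v_0,v_3], [v_0,v_4], [v_1,v_2], [v_1,v_3], [v_1,v_4], [v_2,v_3], [v_2,v_4], [v_3,v_4]
  2-simplices (5): [v_0,v_1,v_2], [v_0,v_2,v_3], [v_0,v_3,v_4], [v_1,v_2,v_4], [v_1,v_3,v_4]

giving chain groups C_0 ≅ Z^5, C_1 ≅ Z^10, C_2 ≅ Z^5.

The boundary map ∂_1: C_1 → C_0 maps an edge to its endpoints' difference, ∂[p,q] = q − p. For instance
  ∂[v_2,v_4] = [v_4] − [v_2].
The 5×10 boundary matrix has rank 4 and Smith normal form diag(1,1,1,1).

∂_2: C_2 → C_1 maps a triangle to the signed sum of its edges. For instance
  ∂[v_1,v_3,v_4] = [v_3,v_4] − [v_1,v_4] + [v_1,v_3],
  ∂[v_1,v_2,v_4] = [v_2,v_4] − [v_1,v_4] + [v_1,v_2].
This gives a 10×5 integer matrix of rank 5; reducing to Smith normal form yields diagonal entries (1,1,1,1,1).

Reading off H_k = ker ∂_k / im ∂_{k+1}:

  H_1: rank ker ∂_1 − rank ∂_2 = (10 − 4) − 5 = 1, and the invariant factors of ∂_2 are all 1, so H_1 ≅ Z.

H_1 = Z.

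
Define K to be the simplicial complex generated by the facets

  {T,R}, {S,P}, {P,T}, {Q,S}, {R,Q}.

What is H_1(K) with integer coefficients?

Fix the vertex order P < Q < R < S < T and write every simplex with vertices in increasing order. Then dim K = 1 and the simplices of K are:

  0-simplices (5): P, Q, R, S, T
  1-simplices (5): PS, PT, QR, QS, RT

so the chain groups are C_0 ≅ Z^5, C_1 ≅ Z^5.

∂_1: C_1 → C_0 maps an edge to its endpoints' difference, ∂[p,q] = q − p. For instance
  ∂QR = R − Q.
This gives a 5×5 integer matrix of rank 4; reducing to Smith normal form yields diagonal entries (1,1,1,1).

Computing H_k = (kernel of ∂_k) / (image of ∂_{k+1}):

  H_1: rank ker ∂_1 − rank ∂_2 = (5 − 4) − 0 = 1, and there is no ∂_2, so H_1 = Z.

(K is a triangulation of the circle S^1.)

H_1 ≅ Z.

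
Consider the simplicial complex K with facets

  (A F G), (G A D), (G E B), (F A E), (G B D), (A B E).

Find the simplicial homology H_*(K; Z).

H_0 = Z,  H_1 = Z,  H_2 = 0.

Take the total order A < B < D < E < F < G on the vertex set. Then K (dimension 2) consists of the simplices:

  0-simplices (6): A, B, D, E, F, G
  1-simplices (12): AB, AD, AE, AF, AG, BD, BE, BG, DG, EF, EG, FG
  2-simplices (6): ABE, ADG, AEF, AFG, BDG, BEG

Hence C_0 ≅ Z^6, C_1 ≅ Z^12, C_2 ≅ Z^6.

∂_1: C_1 → C_0 sends each edge [p,q] (with p < q) to q − p. For instance
  ∂EG = G − E.
The 6×12 boundary matrix has rank 5 and Smith normal form diag(1,1,1,1,1).

Boundary ∂_2: C_2 → C_1 acts by ∂[p,q,r] = [q,r] − [p,r] + [p,q]. For instance
  ∂BEG = EG − BG + BE,
  ∂AEF = EF − AF + AE.
The resulting 12×6 matrix has rank 6, and its Smith normal form has invariant factors (1,1,1,1,1,1).

Computing H_k = (kernel of ∂_k) / (image of ∂_{k+1}):

  H_0: rank C_0 − rank ∂_1 = 6 − 5 = 1, and the invariant factors of ∂_1 are all 1, so H_0 ≅ Z.
  H_1: rank ker ∂_1 − rank ∂_2 = (12 − 5) − 6 = 1, and the invariant factors of ∂_2 are all 1, so H_1 ≅ Z.
  H_2: rank ker ∂_2 − rank ∂_3 = (6 − 6) − 0 = 0, and there is no ∂_3, so H_2 ≅ 0.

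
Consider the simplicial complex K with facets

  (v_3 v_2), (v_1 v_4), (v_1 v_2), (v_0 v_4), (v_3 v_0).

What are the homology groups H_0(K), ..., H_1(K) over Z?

K has 5 vertices, 5 edges.
rank ∂_0 = 0, rank ∂_1 = 4 ⇒ b_0 = 5 − 0 − 4 = 1; all invariant factors of ∂_1 are 1 so no torsion. So H_0 = Z.
rank ∂_1 = 4, rank ∂_2 = 0 ⇒ b_1 = 5 − 4 − 0 = 1. So H_1 = Z.

H_0 = Z,  H_1 = Z.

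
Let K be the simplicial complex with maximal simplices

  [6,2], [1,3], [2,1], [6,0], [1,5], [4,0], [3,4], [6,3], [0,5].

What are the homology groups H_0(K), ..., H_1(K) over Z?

H_0 ≅ Z,  H_1 ≅ Z^3.

We work with the vertex ordering 0 < 1 < 2 < 3 < 4 < 5 < 6. The simplices of K, each written with vertices in increasing order, are:

  0-simplices (7): [0], [1], [2], [3], [4], [5], [6]
  1-simplices (9): [0,4], [0,5], [0,6], [1,2], [1,3], [1,5], [2,6], [3,4], [3,6]

Hence C_0 ≅ Z^7, C_1 ≅ Z^9.

The boundary map ∂_1: C_1 → C_0 sends each edge [p,q] (with p < q) to q − p. For instance
  ∂[0,5] = [5] − [0].
As a 7×9 matrix over Z this has rank 6, with invariant factors (1,1,1,1,1,1).

From H_k ≅ ker(∂_k) / im(∂_{k+1}) we obtain:

  H_0: rank C_0 − rank ∂_1 = 7 − 6 = 1, and the invariant factors of ∂_1 are all 1, so H_0 ≅ Z.
  H_1: rank ker ∂_1 − rank ∂_2 = (9 − 6) − 0 = 3, and there is no ∂_2, so H_1 ≅ Z^3.

As a check, the Euler characteristic is 7 − 9 = -2, which agrees with 1 − 3 = -2.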